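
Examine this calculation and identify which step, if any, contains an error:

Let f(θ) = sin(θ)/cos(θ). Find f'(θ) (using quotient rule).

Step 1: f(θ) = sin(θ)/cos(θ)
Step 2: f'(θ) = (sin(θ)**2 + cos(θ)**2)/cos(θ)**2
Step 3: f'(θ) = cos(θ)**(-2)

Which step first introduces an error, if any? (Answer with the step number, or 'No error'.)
No error

All steps in this derivation are correct.
The final answer f'(θ) = cos(θ)**(-2) is valid.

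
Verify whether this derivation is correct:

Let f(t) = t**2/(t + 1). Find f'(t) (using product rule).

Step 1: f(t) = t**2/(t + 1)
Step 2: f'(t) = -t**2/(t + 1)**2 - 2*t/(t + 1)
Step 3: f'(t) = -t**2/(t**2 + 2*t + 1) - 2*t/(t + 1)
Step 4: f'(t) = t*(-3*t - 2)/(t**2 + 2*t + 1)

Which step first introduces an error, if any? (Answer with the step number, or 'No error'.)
Step 2

Step 2 is incorrect due to a sign flip.
The step shows: -t**2/(t + 1)**2 - 2*t/(t + 1)
The correct value should be: -t**2/(t + 1)**2 + 2*t/(t + 1)

Explanation: The sign of one term was flipped: the term 2*t/(t + 1) was incorrectly written as -2*t/(t + 1)
The later steps are derived from this incorrect expression, so the error originates in Step 2.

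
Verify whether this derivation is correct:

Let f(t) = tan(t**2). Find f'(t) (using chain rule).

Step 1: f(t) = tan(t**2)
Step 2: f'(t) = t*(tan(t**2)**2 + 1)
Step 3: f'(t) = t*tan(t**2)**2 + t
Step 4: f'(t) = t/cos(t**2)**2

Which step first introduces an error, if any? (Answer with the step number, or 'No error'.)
Step 2

Step 2 is incorrect due to a wrong coefficient.
The step shows: t*(tan(t**2)**2 + 1)
The correct value should be: 2*t*(tan(t**2)**2 + 1)

Explanation: The coefficient 2 was incorrectly written as 1: the term 2*t*(tan(t**2)**2 + 1) was incorrectly written as t*(tan(t**2)**2 + 1)
The later steps are derived from this incorrect expression, so the error originates in Step 2.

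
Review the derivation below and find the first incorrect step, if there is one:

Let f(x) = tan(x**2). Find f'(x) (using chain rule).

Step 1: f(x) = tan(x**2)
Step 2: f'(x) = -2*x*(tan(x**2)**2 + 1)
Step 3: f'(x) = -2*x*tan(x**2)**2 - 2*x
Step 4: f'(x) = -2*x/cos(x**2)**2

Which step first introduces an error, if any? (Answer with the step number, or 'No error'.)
Step 2

Step 2 is incorrect due to a sign flip.
The step shows: -2*x*(tan(x**2)**2 + 1)
The correct value should be: 2*x*(tan(x**2)**2 + 1)

Explanation: The sign of the whole expression was flipped: the term 2*x*(tan(x**2)**2 + 1) was incorrectly written as -2*x*(tan(x**2)**2 + 1)
The later steps are derived from this incorrect expression, so the error originates in Step 2.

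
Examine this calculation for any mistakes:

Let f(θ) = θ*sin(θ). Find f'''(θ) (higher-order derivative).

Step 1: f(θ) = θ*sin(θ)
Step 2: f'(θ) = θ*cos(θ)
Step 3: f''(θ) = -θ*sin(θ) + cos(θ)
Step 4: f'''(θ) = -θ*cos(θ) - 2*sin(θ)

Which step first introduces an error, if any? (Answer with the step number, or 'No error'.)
Step 2

Step 2 is incorrect due to a dropped term.
The step shows: θ*cos(θ)
The correct value should be: θ*cos(θ) + sin(θ)

Explanation: A term was dropped: the term sin(θ) was incorrectly omitted
The later steps are derived from this incorrect expression, so the error originates in Step 2.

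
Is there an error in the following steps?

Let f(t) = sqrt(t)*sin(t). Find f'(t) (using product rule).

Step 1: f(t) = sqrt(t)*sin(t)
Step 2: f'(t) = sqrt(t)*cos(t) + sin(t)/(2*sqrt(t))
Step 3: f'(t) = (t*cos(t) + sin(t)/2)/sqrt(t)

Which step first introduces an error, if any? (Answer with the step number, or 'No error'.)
No error

All steps in this derivation are correct.
The final answer f'(t) = (t*cos(t) + sin(t)/2)/sqrt(t) is valid.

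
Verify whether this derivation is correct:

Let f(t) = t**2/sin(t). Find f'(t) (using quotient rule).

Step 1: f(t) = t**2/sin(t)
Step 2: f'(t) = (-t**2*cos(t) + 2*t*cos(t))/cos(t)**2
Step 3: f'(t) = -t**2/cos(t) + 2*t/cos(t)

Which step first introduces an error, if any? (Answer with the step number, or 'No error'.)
Step 2

Step 2 is incorrect due to a wrong trig function.
The step shows: (-t**2*cos(t) + 2*t*cos(t))/cos(t)**2
The correct value should be: (-t**2*cos(t) + 2*t*sin(t))/sin(t)**2

Explanation: sin(t) was incorrectly written as cos(t): the term (-t**2*cos(t) + 2*t*sin(t))/sin(t)**2 was incorrectly written as (-t**2*cos(t) + 2*t*cos(t))/cos(t)**2
The later steps are derived from this incorrect expression, so the error originates in Step 2.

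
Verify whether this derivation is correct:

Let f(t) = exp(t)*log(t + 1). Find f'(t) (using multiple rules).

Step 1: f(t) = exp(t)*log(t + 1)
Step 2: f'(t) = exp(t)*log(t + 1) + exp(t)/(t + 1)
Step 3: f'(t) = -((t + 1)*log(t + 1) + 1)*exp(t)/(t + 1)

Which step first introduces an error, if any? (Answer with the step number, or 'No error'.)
Step 3

Step 3 is incorrect due to a sign flip.
The step shows: -((t + 1)*log(t + 1) + 1)*exp(t)/(t + 1)
The correct value should be: ((t + 1)*log(t + 1) + 1)*exp(t)/(t + 1)

Explanation: The sign of the whole expression was flipped: the term ((t + 1)*log(t + 1) + 1)*exp(t)/(t + 1) was incorrectly written as -((t + 1)*log(t + 1) + 1)*exp(t)/(t + 1)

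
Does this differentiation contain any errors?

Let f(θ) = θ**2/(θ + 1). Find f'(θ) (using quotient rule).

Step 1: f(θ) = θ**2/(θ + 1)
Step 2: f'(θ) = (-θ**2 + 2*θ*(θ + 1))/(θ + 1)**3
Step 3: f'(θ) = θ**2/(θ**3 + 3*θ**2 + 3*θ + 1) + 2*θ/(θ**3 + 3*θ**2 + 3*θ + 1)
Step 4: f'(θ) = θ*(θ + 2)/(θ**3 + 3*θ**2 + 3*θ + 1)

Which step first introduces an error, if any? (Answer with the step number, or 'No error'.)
Step 2

Step 2 is incorrect due to a wrong exponent.
The step shows: (-θ**2 + 2*θ*(θ + 1))/(θ + 1)**3
The correct value should be: (-θ**2 + 2*θ*(θ + 1))/(θ + 1)**2

Explanation: The exponent -2 on θ + 1 was incorrectly written as -3: the term (-θ**2 + 2*θ*(θ + 1))/(θ + 1)**2 was incorrectly written as (-θ**2 + 2*θ*(θ + 1))/(θ + 1)**3
The later steps are derived from this incorrect expression, so the error originates in Step 2.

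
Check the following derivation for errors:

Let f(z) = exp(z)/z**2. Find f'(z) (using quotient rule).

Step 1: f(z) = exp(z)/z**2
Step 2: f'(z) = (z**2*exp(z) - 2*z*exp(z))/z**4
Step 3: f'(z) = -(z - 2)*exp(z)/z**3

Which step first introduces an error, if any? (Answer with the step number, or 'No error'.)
Step 3

Step 3 is incorrect due to a sign flip.
The step shows: -(z - 2)*exp(z)/z**3
The correct value should be: (z - 2)*exp(z)/z**3

Explanation: The sign of the whole expression was flipped: the term (z - 2)*exp(z)/z**3 was incorrectly written as -(z - 2)*exp(z)/z**3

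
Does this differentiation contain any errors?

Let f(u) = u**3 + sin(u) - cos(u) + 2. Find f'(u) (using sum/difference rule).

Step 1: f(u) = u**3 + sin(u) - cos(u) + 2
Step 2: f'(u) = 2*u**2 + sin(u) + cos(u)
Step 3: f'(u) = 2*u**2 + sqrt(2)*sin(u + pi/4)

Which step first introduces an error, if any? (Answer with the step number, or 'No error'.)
Step 2

Step 2 is incorrect due to a wrong coefficient.
The step shows: 2*u**2 + sin(u) + cos(u)
The correct value should be: 3*u**2 + sin(u) + cos(u)

Explanation: The coefficient 3 was incorrectly written as 2: the term 3*u**2 was incorrectly written as 2*u**2
The later steps are derived from this incorrect expression, so the error originates in Step 2.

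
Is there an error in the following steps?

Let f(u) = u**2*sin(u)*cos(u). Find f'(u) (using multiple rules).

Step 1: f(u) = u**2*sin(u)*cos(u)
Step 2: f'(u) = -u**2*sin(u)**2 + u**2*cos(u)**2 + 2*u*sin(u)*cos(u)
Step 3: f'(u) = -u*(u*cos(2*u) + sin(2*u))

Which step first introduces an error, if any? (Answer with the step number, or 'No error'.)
Step 3

Step 3 is incorrect due to a sign flip.
The step shows: -u*(u*cos(2*u) + sin(2*u))
The correct value should be: u*(u*cos(2*u) + sin(2*u))

Explanation: The sign of the whole expression was flipped: the term u*(u*cos(2*u) + sin(2*u)) was incorrectly written as -u*(u*cos(2*u) + sin(2*u))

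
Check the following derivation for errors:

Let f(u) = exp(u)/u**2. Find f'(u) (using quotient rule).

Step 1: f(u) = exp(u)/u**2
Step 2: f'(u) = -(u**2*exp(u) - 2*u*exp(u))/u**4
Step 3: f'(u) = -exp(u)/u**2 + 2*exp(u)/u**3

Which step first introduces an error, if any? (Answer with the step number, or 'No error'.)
Step 2

Step 2 is incorrect due to a sign flip.
The step shows: -(u**2*exp(u) - 2*u*exp(u))/u**4
The correct value should be: (u**2*exp(u) - 2*u*exp(u))/u**4

Explanation: The sign of the whole expression was flipped: the term (u**2*exp(u) - 2*u*exp(u))/u**4 was incorrectly written as -(u**2*exp(u) - 2*u*exp(u))/u**4
The later steps are derived from this incorrect expression, so the error originates in Step 2.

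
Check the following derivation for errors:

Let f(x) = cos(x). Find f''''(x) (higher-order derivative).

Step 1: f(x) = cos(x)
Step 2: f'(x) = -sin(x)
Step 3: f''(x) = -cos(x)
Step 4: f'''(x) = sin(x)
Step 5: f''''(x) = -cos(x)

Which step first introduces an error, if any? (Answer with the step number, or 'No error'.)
Step 5

Step 5 is incorrect due to a sign flip.
The step shows: -cos(x)
The correct value should be: cos(x)

Explanation: The sign of the whole expression was flipped: the term cos(x) was incorrectly written as -cos(x)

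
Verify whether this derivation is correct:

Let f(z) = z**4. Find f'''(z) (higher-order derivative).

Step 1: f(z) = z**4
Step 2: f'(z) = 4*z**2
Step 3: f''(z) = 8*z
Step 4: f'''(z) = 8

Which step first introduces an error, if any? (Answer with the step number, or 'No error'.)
Step 2

Step 2 is incorrect due to a wrong exponent.
The step shows: 4*z**2
The correct value should be: 4*z**3

Explanation: The exponent 3 on z was incorrectly written as 2: the term 4*z**3 was incorrectly written as 4*z**2
The later steps are derived from this incorrect expression, so the error originates in Step 2.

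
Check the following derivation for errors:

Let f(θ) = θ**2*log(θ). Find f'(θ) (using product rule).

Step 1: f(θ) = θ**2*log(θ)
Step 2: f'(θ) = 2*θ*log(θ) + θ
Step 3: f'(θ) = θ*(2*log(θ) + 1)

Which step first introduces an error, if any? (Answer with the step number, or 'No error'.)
No error

All steps in this derivation are correct.
The final answer f'(θ) = θ*(2*log(θ) + 1) is valid.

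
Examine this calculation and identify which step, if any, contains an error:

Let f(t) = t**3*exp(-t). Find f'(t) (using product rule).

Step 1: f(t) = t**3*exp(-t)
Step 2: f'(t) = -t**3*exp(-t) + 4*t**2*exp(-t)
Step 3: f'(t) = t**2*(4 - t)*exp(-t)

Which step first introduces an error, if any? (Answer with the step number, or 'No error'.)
Step 2

Step 2 is incorrect due to a wrong coefficient.
The step shows: -t**3*exp(-t) + 4*t**2*exp(-t)
The correct value should be: -t**3*exp(-t) + 3*t**2*exp(-t)

Explanation: The coefficient 3 was incorrectly written as 4: the term 3*t**2*exp(-t) was incorrectly written as 4*t**2*exp(-t)
The later steps are derived from this incorrect expression, so the error originates in Step 2.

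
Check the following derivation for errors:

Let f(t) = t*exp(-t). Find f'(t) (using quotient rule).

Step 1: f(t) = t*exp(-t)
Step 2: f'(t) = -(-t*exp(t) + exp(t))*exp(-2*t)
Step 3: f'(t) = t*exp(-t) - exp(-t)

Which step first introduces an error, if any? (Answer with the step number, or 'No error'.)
Step 2

Step 2 is incorrect due to a sign flip.
The step shows: -(-t*exp(t) + exp(t))*exp(-2*t)
The correct value should be: (-t*exp(t) + exp(t))*exp(-2*t)

Explanation: The sign of the whole expression was flipped: the term (-t*exp(t) + exp(t))*exp(-2*t) was incorrectly written as -(-t*exp(t) + exp(t))*exp(-2*t)
The later steps are derived from this incorrect expression, so the error originates in Step 2.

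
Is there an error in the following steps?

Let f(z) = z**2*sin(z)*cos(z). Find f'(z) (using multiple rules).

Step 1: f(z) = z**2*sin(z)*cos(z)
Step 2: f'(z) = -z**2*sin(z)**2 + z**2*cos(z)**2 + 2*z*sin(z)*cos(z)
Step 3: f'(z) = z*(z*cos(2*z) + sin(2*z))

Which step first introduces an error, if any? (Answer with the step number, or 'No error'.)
No error

All steps in this derivation are correct.
The final answer f'(z) = z*(z*cos(2*z) + sin(2*z)) is valid.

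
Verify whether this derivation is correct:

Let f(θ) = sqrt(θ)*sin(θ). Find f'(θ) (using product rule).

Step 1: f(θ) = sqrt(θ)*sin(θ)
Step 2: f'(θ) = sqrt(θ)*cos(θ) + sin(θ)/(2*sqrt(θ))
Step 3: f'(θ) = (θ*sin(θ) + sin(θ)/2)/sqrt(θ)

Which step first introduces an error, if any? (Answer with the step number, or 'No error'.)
Step 3

Step 3 is incorrect due to a wrong trig function.
The step shows: (θ*sin(θ) + sin(θ)/2)/sqrt(θ)
The correct value should be: (θ*cos(θ) + sin(θ)/2)/sqrt(θ)

Explanation: cos(θ) was incorrectly written as sin(θ): the term (θ*cos(θ) + sin(θ)/2)/sqrt(θ) was incorrectly written as (θ*sin(θ) + sin(θ)/2)/sqrt(θ)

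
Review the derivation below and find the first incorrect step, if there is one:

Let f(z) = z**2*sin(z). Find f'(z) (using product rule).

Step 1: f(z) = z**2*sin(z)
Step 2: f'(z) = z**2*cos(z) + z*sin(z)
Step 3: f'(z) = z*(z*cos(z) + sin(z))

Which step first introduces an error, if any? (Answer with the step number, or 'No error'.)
Step 2

Step 2 is incorrect due to a wrong coefficient.
The step shows: z**2*cos(z) + z*sin(z)
The correct value should be: z**2*cos(z) + 2*z*sin(z)

Explanation: The coefficient 2 was incorrectly written as 1: the term 2*z*sin(z) was incorrectly written as z*sin(z)
The later steps are derived from this incorrect expression, so the error originates in Step 2.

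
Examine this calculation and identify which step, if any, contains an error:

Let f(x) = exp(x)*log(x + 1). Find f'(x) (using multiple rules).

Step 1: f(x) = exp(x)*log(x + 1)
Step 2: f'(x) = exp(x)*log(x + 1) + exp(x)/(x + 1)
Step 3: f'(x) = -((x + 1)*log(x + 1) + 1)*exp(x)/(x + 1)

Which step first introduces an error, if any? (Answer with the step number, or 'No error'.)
Step 3

Step 3 is incorrect due to a sign flip.
The step shows: -((x + 1)*log(x + 1) + 1)*exp(x)/(x + 1)
The correct value should be: ((x + 1)*log(x + 1) + 1)*exp(x)/(x + 1)

Explanation: The sign of the whole expression was flipped: the term ((x + 1)*log(x + 1) + 1)*exp(x)/(x + 1) was incorrectly written as -((x + 1)*log(x + 1) + 1)*exp(x)/(x + 1)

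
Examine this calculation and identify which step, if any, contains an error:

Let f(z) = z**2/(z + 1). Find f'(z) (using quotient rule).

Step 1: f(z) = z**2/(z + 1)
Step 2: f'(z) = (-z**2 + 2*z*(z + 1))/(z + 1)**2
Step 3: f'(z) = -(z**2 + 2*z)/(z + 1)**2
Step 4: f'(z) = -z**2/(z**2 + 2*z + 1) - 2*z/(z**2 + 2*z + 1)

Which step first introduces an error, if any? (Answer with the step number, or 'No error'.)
Step 3

Step 3 is incorrect due to a sign flip.
The step shows: -(z**2 + 2*z)/(z + 1)**2
The correct value should be: (z**2 + 2*z)/(z + 1)**2

Explanation: The sign of the whole expression was flipped: the term (z**2 + 2*z)/(z + 1)**2 was incorrectly written as -(z**2 + 2*z)/(z + 1)**2
The later steps are derived from this incorrect expression, so the error originates in Step 3.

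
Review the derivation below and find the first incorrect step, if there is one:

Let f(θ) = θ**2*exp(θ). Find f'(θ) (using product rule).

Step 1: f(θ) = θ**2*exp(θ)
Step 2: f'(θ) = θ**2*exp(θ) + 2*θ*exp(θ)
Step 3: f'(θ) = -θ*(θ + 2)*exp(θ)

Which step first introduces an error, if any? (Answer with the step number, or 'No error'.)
Step 3

Step 3 is incorrect due to a sign flip.
The step shows: -θ*(θ + 2)*exp(θ)
The correct value should be: θ*(θ + 2)*exp(θ)

Explanation: The sign of the whole expression was flipped: the term θ*(θ + 2)*exp(θ) was incorrectly written as -θ*(θ + 2)*exp(θ)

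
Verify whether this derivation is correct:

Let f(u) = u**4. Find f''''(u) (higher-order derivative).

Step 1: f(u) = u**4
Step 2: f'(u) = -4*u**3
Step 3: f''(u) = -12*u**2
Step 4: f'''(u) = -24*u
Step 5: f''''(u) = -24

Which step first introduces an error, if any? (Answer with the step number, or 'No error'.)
Step 2

Step 2 is incorrect due to a sign flip.
The step shows: -4*u**3
The correct value should be: 4*u**3

Explanation: The sign of the whole expression was flipped: the term 4*u**3 was incorrectly written as -4*u**3
The later steps are derived from this incorrect expression, so the error originates in Step 2.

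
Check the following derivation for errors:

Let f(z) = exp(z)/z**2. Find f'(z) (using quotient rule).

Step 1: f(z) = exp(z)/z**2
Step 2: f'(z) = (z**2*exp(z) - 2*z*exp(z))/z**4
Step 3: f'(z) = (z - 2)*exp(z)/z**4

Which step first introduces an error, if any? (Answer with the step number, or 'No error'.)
Step 3

Step 3 is incorrect due to a wrong exponent.
The step shows: (z - 2)*exp(z)/z**4
The correct value should be: (z - 2)*exp(z)/z**3

Explanation: The exponent -3 on z was incorrectly written as -4: the term (z - 2)*exp(z)/z**3 was incorrectly written as (z - 2)*exp(z)/z**4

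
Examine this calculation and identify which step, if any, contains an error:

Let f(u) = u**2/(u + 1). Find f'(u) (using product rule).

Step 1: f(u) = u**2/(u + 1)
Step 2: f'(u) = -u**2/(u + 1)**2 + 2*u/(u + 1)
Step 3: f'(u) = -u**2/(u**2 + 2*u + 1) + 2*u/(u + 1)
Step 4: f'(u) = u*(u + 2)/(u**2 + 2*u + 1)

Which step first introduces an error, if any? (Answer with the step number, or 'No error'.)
No error

All steps in this derivation are correct.
The final answer f'(u) = u*(u + 2)/(u**2 + 2*u + 1) is valid.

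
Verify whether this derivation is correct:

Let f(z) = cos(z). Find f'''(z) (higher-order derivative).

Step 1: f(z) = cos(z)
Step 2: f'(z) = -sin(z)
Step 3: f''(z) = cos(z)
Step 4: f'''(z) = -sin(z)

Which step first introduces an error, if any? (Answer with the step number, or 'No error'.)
Step 3

Step 3 is incorrect due to a sign flip.
The step shows: cos(z)
The correct value should be: -cos(z)

Explanation: The sign of the whole expression was flipped: the term -cos(z) was incorrectly written as cos(z)
The later steps are derived from this incorrect expression, so the error originates in Step 3.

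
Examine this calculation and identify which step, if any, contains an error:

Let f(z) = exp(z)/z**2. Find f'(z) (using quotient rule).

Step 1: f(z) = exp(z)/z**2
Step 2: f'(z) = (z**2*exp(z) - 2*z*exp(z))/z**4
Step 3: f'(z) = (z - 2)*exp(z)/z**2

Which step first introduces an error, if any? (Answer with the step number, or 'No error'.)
Step 3

Step 3 is incorrect due to a wrong exponent.
The step shows: (z - 2)*exp(z)/z**2
The correct value should be: (z - 2)*exp(z)/z**3

Explanation: The exponent -3 on z was incorrectly written as -2: the term (z - 2)*exp(z)/z**3 was incorrectly written as (z - 2)*exp(z)/z**2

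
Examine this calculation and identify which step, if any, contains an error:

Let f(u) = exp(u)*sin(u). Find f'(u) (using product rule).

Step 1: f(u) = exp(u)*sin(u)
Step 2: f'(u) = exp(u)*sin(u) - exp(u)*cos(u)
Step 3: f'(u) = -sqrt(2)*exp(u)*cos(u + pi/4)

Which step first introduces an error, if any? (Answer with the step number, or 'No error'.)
Step 2

Step 2 is incorrect due to a sign flip.
The step shows: exp(u)*sin(u) - exp(u)*cos(u)
The correct value should be: exp(u)*sin(u) + exp(u)*cos(u)

Explanation: The sign of one term was flipped: the term exp(u)*cos(u) was incorrectly written as -exp(u)*cos(u)
The later steps are derived from this incorrect expression, so the error originates in Step 2.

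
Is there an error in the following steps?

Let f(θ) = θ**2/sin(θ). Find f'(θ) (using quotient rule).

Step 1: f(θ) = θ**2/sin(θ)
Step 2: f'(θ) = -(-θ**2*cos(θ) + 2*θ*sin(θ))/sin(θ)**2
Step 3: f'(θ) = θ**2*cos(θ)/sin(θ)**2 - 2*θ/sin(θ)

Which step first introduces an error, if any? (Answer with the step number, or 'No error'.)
Step 2

Step 2 is incorrect due to a sign flip.
The step shows: -(-θ**2*cos(θ) + 2*θ*sin(θ))/sin(θ)**2
The correct value should be: (-θ**2*cos(θ) + 2*θ*sin(θ))/sin(θ)**2

Explanation: The sign of the whole expression was flipped: the term (-θ**2*cos(θ) + 2*θ*sin(θ))/sin(θ)**2 was incorrectly written as -(-θ**2*cos(θ) + 2*θ*sin(θ))/sin(θ)**2
The later steps are derived from this incorrect expression, so the error originates in Step 2.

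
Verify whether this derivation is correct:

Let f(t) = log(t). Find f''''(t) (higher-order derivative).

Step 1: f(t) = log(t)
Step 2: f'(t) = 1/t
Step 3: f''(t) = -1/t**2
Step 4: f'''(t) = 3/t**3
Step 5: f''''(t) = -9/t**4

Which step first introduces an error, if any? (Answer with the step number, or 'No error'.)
Step 4

Step 4 is incorrect due to a wrong coefficient.
The step shows: 3/t**3
The correct value should be: 2/t**3

Explanation: The coefficient 2 was incorrectly written as 3: the term 2/t**3 was incorrectly written as 3/t**3
The later steps are derived from this incorrect expression, so the error originates in Step 4.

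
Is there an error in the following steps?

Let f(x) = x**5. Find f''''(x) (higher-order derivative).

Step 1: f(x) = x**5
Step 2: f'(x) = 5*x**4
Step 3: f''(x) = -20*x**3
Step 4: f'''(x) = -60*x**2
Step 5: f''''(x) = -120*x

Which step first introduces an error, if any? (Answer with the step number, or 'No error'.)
Step 3

Step 3 is incorrect due to a sign flip.
The step shows: -20*x**3
The correct value should be: 20*x**3

Explanation: The sign of the whole expression was flipped: the term 20*x**3 was incorrectly written as -20*x**3
The later steps are derived from this incorrect expression, so the error originates in Step 3.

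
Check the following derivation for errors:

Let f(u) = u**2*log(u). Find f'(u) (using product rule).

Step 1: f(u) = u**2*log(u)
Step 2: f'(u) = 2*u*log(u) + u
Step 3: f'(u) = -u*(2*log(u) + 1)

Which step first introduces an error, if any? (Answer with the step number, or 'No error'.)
Step 3

Step 3 is incorrect due to a sign flip.
The step shows: -u*(2*log(u) + 1)
The correct value should be: u*(2*log(u) + 1)

Explanation: The sign of the whole expression was flipped: the term u*(2*log(u) + 1) was incorrectly written as -u*(2*log(u) + 1)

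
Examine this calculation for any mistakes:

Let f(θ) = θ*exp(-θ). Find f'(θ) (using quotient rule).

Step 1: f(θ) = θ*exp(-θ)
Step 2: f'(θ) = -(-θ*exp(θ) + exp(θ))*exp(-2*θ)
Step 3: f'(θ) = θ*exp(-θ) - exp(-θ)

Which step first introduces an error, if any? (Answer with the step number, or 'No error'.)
Step 2

Step 2 is incorrect due to a sign flip.
The step shows: -(-θ*exp(θ) + exp(θ))*exp(-2*θ)
The correct value should be: (-θ*exp(θ) + exp(θ))*exp(-2*θ)

Explanation: The sign of the whole expression was flipped: the term (-θ*exp(θ) + exp(θ))*exp(-2*θ) was incorrectly written as -(-θ*exp(θ) + exp(θ))*exp(-2*θ)
The later steps are derived from this incorrect expression, so the error originates in Step 2.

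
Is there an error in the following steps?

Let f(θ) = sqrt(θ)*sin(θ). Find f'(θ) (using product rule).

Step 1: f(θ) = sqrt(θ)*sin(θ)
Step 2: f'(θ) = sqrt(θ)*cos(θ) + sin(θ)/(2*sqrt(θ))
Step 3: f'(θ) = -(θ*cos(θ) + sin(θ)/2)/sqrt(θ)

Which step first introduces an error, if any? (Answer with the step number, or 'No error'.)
Step 3

Step 3 is incorrect due to a sign flip.
The step shows: -(θ*cos(θ) + sin(θ)/2)/sqrt(θ)
The correct value should be: (θ*cos(θ) + sin(θ)/2)/sqrt(θ)

Explanation: The sign of the whole expression was flipped: the term (θ*cos(θ) + sin(θ)/2)/sqrt(θ) was incorrectly written as -(θ*cos(θ) + sin(θ)/2)/sqrt(θ)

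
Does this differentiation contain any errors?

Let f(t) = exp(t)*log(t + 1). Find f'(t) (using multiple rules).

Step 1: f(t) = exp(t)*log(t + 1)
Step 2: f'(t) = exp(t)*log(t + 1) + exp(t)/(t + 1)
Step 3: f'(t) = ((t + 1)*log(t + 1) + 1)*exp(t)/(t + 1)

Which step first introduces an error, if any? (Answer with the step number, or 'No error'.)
No error

All steps in this derivation are correct.
The final answer f'(t) = ((t + 1)*log(t + 1) + 1)*exp(t)/(t + 1) is valid.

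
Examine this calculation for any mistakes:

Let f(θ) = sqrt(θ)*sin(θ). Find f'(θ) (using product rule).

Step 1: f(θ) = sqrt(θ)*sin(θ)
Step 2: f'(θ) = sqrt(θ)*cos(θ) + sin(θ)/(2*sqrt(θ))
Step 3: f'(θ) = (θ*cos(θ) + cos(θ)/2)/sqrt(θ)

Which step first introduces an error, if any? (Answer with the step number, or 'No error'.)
Step 3

Step 3 is incorrect due to a wrong trig function.
The step shows: (θ*cos(θ) + cos(θ)/2)/sqrt(θ)
The correct value should be: (θ*cos(θ) + sin(θ)/2)/sqrt(θ)

Explanation: sin(θ) was incorrectly written as cos(θ): the term (θ*cos(θ) + sin(θ)/2)/sqrt(θ) was incorrectly written as (θ*cos(θ) + cos(θ)/2)/sqrt(θ)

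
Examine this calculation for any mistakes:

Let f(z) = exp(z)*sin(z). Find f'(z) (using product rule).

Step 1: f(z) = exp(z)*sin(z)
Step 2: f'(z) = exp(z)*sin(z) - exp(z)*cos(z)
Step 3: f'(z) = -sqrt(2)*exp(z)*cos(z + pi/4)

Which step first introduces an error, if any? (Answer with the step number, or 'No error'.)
Step 2

Step 2 is incorrect due to a sign flip.
The step shows: exp(z)*sin(z) - exp(z)*cos(z)
The correct value should be: exp(z)*sin(z) + exp(z)*cos(z)

Explanation: The sign of one term was flipped: the term exp(z)*cos(z) was incorrectly written as -exp(z)*cos(z)
The later steps are derived from this incorrect expression, so the error originates in Step 2.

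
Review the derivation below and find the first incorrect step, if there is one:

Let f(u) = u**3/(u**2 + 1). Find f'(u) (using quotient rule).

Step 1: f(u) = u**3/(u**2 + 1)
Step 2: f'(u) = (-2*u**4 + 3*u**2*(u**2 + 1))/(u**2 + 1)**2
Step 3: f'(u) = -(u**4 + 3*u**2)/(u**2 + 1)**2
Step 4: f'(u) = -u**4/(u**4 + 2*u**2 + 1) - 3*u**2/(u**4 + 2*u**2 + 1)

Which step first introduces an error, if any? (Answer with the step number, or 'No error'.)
Step 3

Step 3 is incorrect due to a sign flip.
The step shows: -(u**4 + 3*u**2)/(u**2 + 1)**2
The correct value should be: (u**4 + 3*u**2)/(u**2 + 1)**2

Explanation: The sign of the whole expression was flipped: the term (u**4 + 3*u**2)/(u**2 + 1)**2 was incorrectly written as -(u**4 + 3*u**2)/(u**2 + 1)**2
The later steps are derived from this incorrect expression, so the error originates in Step 3.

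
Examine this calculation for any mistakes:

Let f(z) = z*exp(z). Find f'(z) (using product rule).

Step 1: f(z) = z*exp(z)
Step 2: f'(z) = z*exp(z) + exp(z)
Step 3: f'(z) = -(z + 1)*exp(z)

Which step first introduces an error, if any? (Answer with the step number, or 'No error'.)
Step 3

Step 3 is incorrect due to a sign flip.
The step shows: -(z + 1)*exp(z)
The correct value should be: (z + 1)*exp(z)

Explanation: The sign of the whole expression was flipped: the term (z + 1)*exp(z) was incorrectly written as -(z + 1)*exp(z)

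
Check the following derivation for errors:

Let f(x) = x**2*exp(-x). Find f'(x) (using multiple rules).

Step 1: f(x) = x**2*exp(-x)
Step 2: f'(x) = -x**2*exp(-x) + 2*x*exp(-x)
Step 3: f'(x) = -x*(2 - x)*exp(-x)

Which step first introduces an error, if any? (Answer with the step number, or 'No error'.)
Step 3

Step 3 is incorrect due to a sign flip.
The step shows: -x*(2 - x)*exp(-x)
The correct value should be: x*(2 - x)*exp(-x)

Explanation: The sign of the whole expression was flipped: the term x*(2 - x)*exp(-x) was incorrectly written as -x*(2 - x)*exp(-x)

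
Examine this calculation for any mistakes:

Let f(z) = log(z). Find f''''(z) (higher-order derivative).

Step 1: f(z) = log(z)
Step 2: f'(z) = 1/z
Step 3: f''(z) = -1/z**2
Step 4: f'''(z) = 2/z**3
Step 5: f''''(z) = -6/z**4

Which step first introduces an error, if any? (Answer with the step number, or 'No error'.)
No error

All steps in this derivation are correct.
The final answer f''''(z) = -6/z**4 is valid.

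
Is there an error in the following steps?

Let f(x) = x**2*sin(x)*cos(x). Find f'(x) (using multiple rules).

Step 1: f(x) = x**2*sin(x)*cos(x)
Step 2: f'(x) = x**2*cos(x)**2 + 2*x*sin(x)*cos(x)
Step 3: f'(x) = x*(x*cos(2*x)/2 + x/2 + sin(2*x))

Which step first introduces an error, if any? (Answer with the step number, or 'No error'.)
Step 2

Step 2 is incorrect due to a dropped term.
The step shows: x**2*cos(x)**2 + 2*x*sin(x)*cos(x)
The correct value should be: -x**2*sin(x)**2 + x**2*cos(x)**2 + 2*x*sin(x)*cos(x)

Explanation: A term was dropped: the term -x**2*sin(x)**2 was incorrectly omitted
The later steps are derived from this incorrect expression, so the error originates in Step 2.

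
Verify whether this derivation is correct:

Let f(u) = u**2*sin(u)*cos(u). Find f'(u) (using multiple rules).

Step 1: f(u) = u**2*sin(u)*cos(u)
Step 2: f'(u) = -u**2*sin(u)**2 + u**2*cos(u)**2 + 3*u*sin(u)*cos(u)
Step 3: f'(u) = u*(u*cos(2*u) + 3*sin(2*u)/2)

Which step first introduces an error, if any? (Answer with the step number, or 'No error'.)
Step 2

Step 2 is incorrect due to a wrong coefficient.
The step shows: -u**2*sin(u)**2 + u**2*cos(u)**2 + 3*u*sin(u)*cos(u)
The correct value should be: -u**2*sin(u)**2 + u**2*cos(u)**2 + 2*u*sin(u)*cos(u)

Explanation: The coefficient 2 was incorrectly written as 3: the term 2*u*sin(u)*cos(u) was incorrectly written as 3*u*sin(u)*cos(u)
The later steps are derived from this incorrect expression, so the error originates in Step 2.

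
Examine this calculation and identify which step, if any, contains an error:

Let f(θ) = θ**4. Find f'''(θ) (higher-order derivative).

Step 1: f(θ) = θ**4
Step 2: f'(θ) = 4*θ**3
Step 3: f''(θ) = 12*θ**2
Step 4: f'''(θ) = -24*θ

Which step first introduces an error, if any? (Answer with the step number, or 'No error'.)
Step 4

Step 4 is incorrect due to a sign flip.
The step shows: -24*θ
The correct value should be: 24*θ

Explanation: The sign of the whole expression was flipped: the term 24*θ was incorrectly written as -24*θ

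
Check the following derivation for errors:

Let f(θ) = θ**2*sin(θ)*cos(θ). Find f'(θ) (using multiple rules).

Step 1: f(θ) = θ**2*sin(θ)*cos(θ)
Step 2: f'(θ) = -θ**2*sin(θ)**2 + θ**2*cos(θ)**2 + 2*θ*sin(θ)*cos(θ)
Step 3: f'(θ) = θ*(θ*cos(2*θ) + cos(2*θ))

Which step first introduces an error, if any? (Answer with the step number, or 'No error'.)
Step 3

Step 3 is incorrect due to a wrong trig function.
The step shows: θ*(θ*cos(2*θ) + cos(2*θ))
The correct value should be: θ*(θ*cos(2*θ) + sin(2*θ))

Explanation: sin(2*θ) was incorrectly written as cos(2*θ): the term θ*(θ*cos(2*θ) + sin(2*θ)) was incorrectly written as θ*(θ*cos(2*θ) + cos(2*θ))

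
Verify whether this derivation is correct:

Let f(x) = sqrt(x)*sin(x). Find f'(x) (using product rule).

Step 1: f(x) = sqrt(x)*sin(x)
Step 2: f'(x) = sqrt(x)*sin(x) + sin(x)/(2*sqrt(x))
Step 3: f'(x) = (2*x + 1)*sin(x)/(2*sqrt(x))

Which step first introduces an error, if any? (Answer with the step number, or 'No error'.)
Step 2

Step 2 is incorrect due to a wrong trig function.
The step shows: sqrt(x)*sin(x) + sin(x)/(2*sqrt(x))
The correct value should be: sqrt(x)*cos(x) + sin(x)/(2*sqrt(x))

Explanation: cos(x) was incorrectly written as sin(x): the term sqrt(x)*cos(x) was incorrectly written as sqrt(x)*sin(x)
The later steps are derived from this incorrect expression, so the error originates in Step 2.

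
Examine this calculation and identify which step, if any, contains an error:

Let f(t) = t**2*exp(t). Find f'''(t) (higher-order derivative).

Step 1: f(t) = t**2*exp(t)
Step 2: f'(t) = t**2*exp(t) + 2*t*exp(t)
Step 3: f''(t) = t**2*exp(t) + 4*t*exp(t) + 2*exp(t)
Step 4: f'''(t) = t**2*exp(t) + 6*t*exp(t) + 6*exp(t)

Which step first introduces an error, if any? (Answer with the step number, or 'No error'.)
No error

All steps in this derivation are correct.
The final answer f'''(t) = t**2*exp(t) + 6*t*exp(t) + 6*exp(t) is valid.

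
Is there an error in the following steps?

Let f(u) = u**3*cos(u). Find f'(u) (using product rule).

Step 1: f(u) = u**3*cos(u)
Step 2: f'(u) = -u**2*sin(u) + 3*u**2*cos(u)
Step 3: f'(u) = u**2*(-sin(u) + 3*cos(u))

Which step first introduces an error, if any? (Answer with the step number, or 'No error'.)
Step 2

Step 2 is incorrect due to a wrong exponent.
The step shows: -u**2*sin(u) + 3*u**2*cos(u)
The correct value should be: -u**3*sin(u) + 3*u**2*cos(u)

Explanation: The exponent 3 on u was incorrectly written as 2: the term -u**3*sin(u) was incorrectly written as -u**2*sin(u)
The later steps are derived from this incorrect expression, so the error originates in Step 2.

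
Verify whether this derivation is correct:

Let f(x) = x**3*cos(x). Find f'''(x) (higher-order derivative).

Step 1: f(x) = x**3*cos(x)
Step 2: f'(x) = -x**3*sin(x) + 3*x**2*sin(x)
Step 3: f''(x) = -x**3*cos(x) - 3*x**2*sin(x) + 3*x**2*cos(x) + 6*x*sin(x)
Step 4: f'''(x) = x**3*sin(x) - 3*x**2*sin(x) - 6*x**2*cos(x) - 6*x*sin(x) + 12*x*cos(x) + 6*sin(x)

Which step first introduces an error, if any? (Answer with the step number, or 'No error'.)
Step 2

Step 2 is incorrect due to a wrong trig function.
The step shows: -x**3*sin(x) + 3*x**2*sin(x)
The correct value should be: -x**3*sin(x) + 3*x**2*cos(x)

Explanation: cos(x) was incorrectly written as sin(x): the term 3*x**2*cos(x) was incorrectly written as 3*x**2*sin(x)
The later steps are derived from this incorrect expression, so the error originates in Step 2.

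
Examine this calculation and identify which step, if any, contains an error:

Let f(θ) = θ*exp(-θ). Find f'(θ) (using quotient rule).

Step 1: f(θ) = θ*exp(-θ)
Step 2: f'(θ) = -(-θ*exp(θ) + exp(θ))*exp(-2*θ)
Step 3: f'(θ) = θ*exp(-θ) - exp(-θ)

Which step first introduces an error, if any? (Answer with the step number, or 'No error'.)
Step 2

Step 2 is incorrect due to a sign flip.
The step shows: -(-θ*exp(θ) + exp(θ))*exp(-2*θ)
The correct value should be: (-θ*exp(θ) + exp(θ))*exp(-2*θ)

Explanation: The sign of the whole expression was flipped: the term (-θ*exp(θ) + exp(θ))*exp(-2*θ) was incorrectly written as -(-θ*exp(θ) + exp(θ))*exp(-2*θ)
The later steps are derived from this incorrect expression, so the error originates in Step 2.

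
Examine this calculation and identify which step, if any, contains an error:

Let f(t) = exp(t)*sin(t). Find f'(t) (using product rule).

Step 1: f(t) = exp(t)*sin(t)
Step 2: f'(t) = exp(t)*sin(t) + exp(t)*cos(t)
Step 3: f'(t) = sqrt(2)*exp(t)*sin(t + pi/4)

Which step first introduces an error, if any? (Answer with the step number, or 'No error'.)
No error

All steps in this derivation are correct.
The final answer f'(t) = sqrt(2)*exp(t)*sin(t + pi/4) is valid.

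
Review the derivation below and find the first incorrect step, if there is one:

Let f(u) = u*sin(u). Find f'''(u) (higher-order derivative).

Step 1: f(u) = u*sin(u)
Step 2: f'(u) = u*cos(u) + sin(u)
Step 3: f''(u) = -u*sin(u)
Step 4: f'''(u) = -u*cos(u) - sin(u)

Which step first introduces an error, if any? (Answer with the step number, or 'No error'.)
Step 3

Step 3 is incorrect due to a dropped term.
The step shows: -u*sin(u)
The correct value should be: -u*sin(u) + 2*cos(u)

Explanation: A term was dropped: the term 2*cos(u) was incorrectly omitted
The later steps are derived from this incorrect expression, so the error originates in Step 3.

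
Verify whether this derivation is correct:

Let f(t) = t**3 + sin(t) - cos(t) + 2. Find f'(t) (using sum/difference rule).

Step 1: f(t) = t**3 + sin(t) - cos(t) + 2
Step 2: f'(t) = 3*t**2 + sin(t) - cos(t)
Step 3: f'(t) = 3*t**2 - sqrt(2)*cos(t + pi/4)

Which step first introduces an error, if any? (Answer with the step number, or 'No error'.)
Step 2

Step 2 is incorrect due to a sign flip.
The step shows: 3*t**2 + sin(t) - cos(t)
The correct value should be: 3*t**2 + sin(t) + cos(t)

Explanation: The sign of one term was flipped: the term cos(t) was incorrectly written as -cos(t)
The later steps are derived from this incorrect expression, so the error originates in Step 2.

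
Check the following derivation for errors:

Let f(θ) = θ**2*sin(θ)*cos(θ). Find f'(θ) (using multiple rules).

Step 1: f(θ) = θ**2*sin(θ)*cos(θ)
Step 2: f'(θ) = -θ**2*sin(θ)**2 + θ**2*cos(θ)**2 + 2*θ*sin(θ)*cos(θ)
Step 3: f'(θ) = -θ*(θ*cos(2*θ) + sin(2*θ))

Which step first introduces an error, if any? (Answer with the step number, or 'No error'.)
Step 3

Step 3 is incorrect due to a sign flip.
The step shows: -θ*(θ*cos(2*θ) + sin(2*θ))
The correct value should be: θ*(θ*cos(2*θ) + sin(2*θ))

Explanation: The sign of the whole expression was flipped: the term θ*(θ*cos(2*θ) + sin(2*θ)) was incorrectly written as -θ*(θ*cos(2*θ) + sin(2*θ))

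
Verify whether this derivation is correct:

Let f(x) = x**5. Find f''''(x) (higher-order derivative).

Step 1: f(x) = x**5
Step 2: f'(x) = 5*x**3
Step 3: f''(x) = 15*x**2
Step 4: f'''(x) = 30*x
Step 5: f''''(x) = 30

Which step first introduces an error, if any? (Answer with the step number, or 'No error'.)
Step 2

Step 2 is incorrect due to a wrong exponent.
The step shows: 5*x**3
The correct value should be: 5*x**4

Explanation: The exponent 4 on x was incorrectly written as 3: the term 5*x**4 was incorrectly written as 5*x**3
The later steps are derived from this incorrect expression, so the error originates in Step 2.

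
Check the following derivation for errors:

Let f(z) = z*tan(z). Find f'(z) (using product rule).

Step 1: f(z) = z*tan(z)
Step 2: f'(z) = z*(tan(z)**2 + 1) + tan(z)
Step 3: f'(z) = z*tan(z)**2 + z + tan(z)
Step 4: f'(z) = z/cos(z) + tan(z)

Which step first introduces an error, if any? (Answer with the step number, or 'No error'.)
Step 4

Step 4 is incorrect due to a wrong exponent.
The step shows: z/cos(z) + tan(z)
The correct value should be: z/cos(z)**2 + tan(z)

Explanation: The exponent -2 on cos(z) was incorrectly written as -1: the term z/cos(z)**2 was incorrectly written as z/cos(z)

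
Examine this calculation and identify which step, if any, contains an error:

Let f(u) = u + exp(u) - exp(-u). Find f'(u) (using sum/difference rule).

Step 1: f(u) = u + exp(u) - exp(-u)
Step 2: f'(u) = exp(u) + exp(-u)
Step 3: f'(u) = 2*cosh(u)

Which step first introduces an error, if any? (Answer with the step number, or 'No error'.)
Step 2

Step 2 is incorrect due to a dropped term.
The step shows: exp(u) + exp(-u)
The correct value should be: exp(u) + 1 + exp(-u)

Explanation: A term was dropped: the term 1 was incorrectly omitted
The later steps are derived from this incorrect expression, so the error originates in Step 2.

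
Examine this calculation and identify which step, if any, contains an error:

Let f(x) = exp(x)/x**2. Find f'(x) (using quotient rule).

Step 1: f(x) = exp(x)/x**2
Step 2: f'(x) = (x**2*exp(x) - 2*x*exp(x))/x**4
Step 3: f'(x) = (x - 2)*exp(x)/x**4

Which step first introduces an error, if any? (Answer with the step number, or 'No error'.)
Step 3

Step 3 is incorrect due to a wrong exponent.
The step shows: (x - 2)*exp(x)/x**4
The correct value should be: (x - 2)*exp(x)/x**3

Explanation: The exponent -3 on x was incorrectly written as -4: the term (x - 2)*exp(x)/x**3 was incorrectly written as (x - 2)*exp(x)/x**4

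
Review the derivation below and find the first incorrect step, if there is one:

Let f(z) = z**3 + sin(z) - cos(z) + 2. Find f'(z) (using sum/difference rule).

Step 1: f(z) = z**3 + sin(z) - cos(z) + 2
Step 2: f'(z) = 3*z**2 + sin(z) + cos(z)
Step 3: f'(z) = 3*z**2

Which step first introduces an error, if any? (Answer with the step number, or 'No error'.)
Step 3

Step 3 is incorrect due to a dropped term.
The step shows: 3*z**2
The correct value should be: 3*z**2 + sqrt(2)*sin(z + pi/4)

Explanation: A term was dropped: the term sqrt(2)*sin(z + pi/4) was incorrectly omitted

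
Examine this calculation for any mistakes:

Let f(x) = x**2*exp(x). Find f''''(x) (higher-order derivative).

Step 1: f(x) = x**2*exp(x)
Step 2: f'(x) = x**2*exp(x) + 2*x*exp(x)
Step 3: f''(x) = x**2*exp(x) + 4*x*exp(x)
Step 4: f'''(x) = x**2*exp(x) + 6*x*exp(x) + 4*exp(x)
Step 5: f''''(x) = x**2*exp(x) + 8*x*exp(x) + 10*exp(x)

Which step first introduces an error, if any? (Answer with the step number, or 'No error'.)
Step 3

Step 3 is incorrect due to a dropped term.
The step shows: x**2*exp(x) + 4*x*exp(x)
The correct value should be: x**2*exp(x) + 4*x*exp(x) + 2*exp(x)

Explanation: A term was dropped: the term 2*exp(x) was incorrectly omitted
The later steps are derived from this incorrect expression, so the error originates in Step 3.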